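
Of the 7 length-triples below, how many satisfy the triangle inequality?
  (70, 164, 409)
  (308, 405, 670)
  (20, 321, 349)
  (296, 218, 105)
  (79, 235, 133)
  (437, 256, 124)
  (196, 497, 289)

(70,164,409): 70+164 ≤ 409 → not valid
(308,405,670): 308+405 > 670 → valid
(20,321,349): 20+321 ≤ 349 → not valid
(105,218,296): 105+218 > 296 → valid
(79,133,235): 79+133 ≤ 235 → not valid
(124,256,437): 124+256 ≤ 437 → not valid
(196,289,497): 196+289 ≤ 497 → not valid
2 of the 7 triples form a triangle.

2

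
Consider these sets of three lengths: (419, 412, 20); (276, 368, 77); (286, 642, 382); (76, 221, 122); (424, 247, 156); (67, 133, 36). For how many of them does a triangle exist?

2

(20,412,419): 20+412 > 419 → valid
(77,276,368): 77+276 ≤ 368 → not valid
(286,382,642): 286+382 > 642 → valid
(76,122,221): 76+122 ≤ 221 → not valid
(156,247,424): 156+247 ≤ 424 → not valid
(36,67,133): 36+67 ≤ 133 → not valid
2 of the 6 triples form a triangle.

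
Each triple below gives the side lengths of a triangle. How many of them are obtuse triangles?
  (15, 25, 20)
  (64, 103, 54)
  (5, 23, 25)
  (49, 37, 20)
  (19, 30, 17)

(15,25,20): 15²+20² = 625 = 25² → right
(64,103,54): 54²+64² = 7012 < 10609 = 103² → obtuse
(5,23,25): 5²+23² = 554 < 625 = 25² → obtuse
(49,37,20): 20²+37² = 1769 < 2401 = 49² → obtuse
(19,30,17): 17²+19² = 650 < 900 = 30² → obtuse
4 of the 5 are obtuse.

4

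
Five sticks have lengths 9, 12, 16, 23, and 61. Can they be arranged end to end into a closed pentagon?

For a pentagon, each side must be shorter than the sum of the others.
Here the longest side is 61, but the remaining 4 sides sum to only 60.

No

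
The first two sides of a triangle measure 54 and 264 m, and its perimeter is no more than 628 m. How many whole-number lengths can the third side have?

100

Triangle inequality: 210 < x < 318. Perimeter ≤ 628 gives x ≤ 628 − 54 − 264 = 310.
So 210 < x ≤ 310; integers 211 through 310: 100 values.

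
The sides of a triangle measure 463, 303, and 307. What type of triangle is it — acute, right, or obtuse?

Compare the square of the longest side to the sum of squares of the other two: 303² + 307² = 186058 < 214369 = 463².

obtuse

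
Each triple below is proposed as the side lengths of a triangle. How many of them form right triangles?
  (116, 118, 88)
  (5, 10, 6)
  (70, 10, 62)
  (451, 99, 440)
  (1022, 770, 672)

2

(116,118,88): 88²+116² = 21200 > 13924 = 118² → acute
(5,10,6): 5²+6² = 61 < 100 = 10² → obtuse
(70,10,62): 10²+62² = 3944 < 4900 = 70² → obtuse
(451,99,440): 99²+440² = 203401 = 451² → right
(1022,770,672): 672²+770² = 1044484 = 1022² → right
2 of the 5 are right.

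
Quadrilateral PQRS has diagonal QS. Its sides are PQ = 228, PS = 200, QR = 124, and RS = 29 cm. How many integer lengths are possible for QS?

From triangle PQS: 28 < QS < 428.
From triangle RQS: 95 < QS < 153.
Intersection: 95 < QS < 153, so integers 96 through 152: 57 values.

57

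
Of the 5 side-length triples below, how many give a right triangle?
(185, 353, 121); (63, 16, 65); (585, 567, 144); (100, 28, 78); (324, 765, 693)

3

(185,353,121): 121+185 ≤ 353, not a triangle
(63,16,65): 16²+63² = 4225 = 65² → right
(585,567,144): 144²+567² = 342225 = 585² → right
(100,28,78): 28²+78² = 6868 < 10000 = 100² → obtuse
(324,765,693): 324²+693² = 585225 = 765² → right
3 of the 5 are right.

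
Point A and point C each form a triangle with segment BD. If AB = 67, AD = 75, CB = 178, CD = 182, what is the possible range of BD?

From triangle ABD: |67 − 75| < BD < 67 + 75, i.e. 8 < BD < 142.
From triangle CBD: 4 < BD < 360.
Both must hold, so BD lies in the intersection.

8 < BD < 142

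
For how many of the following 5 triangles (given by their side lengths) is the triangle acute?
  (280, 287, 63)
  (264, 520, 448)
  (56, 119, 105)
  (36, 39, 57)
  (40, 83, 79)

(280,287,63): 63²+280² = 82369 = 287² → right
(264,520,448): 264²+448² = 270400 = 520² → right
(56,119,105): 56²+105² = 14161 = 119² → right
(36,39,57): 36²+39² = 2817 < 3249 = 57² → obtuse
(40,83,79): 40²+79² = 7841 > 6889 = 83² → acute
1 of the 5 is acute.

1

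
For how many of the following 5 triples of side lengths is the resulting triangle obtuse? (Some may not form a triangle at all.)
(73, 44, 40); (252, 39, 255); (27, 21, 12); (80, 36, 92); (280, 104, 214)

4

(73,44,40): 40²+44² = 3536 < 5329 = 73² → obtuse
(252,39,255): 39²+252² = 65025 = 255² → right
(27,21,12): 12²+21² = 585 < 729 = 27² → obtuse
(80,36,92): 36²+80² = 7696 < 8464 = 92² → obtuse
(280,104,214): 104²+214² = 56612 < 78400 = 280² → obtuse
4 of the 5 are obtuse.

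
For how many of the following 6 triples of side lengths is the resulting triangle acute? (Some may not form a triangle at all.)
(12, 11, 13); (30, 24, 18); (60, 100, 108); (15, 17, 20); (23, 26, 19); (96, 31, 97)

5

(12,11,13): 11²+12² = 265 > 169 = 13² → acute
(30,24,18): 18²+24² = 900 = 30² → right
(60,100,108): 60²+100² = 13600 > 11664 = 108² → acute
(15,17,20): 15²+17² = 514 > 400 = 20² → acute
(23,26,19): 19²+23² = 890 > 676 = 26² → acute
(96,31,97): 31²+96² = 10177 > 9409 = 97² → acute
5 of the 6 are acute.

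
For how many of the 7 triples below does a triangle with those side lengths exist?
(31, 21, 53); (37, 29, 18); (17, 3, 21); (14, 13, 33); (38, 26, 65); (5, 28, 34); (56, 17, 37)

(21,31,53): 21+31 ≤ 53 → not valid
(18,29,37): 18+29 > 37 → valid
(3,17,21): 3+17 ≤ 21 → not valid
(13,14,33): 13+14 ≤ 33 → not valid
(26,38,65): 26+38 ≤ 65 → not valid
(5,28,34): 5+28 ≤ 34 → not valid
(17,37,56): 17+37 ≤ 56 → not valid
1 of the 7 triples forms a triangle.

1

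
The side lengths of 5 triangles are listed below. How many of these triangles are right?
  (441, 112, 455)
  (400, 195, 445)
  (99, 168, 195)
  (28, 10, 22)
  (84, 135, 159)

(441,112,455): 112²+441² = 207025 = 455² → right
(400,195,445): 195²+400² = 198025 = 445² → right
(99,168,195): 99²+168² = 38025 = 195² → right
(28,10,22): 10²+22² = 584 < 784 = 28² → obtuse
(84,135,159): 84²+135² = 25281 = 159² → right
4 of the 5 are right.

4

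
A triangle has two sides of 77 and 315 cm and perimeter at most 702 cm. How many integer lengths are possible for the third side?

Triangle inequality: 238 < x < 392. Perimeter ≤ 702 gives x ≤ 702 − 77 − 315 = 310.
So 238 < x ≤ 310; integers 239 through 310: 72 values.

72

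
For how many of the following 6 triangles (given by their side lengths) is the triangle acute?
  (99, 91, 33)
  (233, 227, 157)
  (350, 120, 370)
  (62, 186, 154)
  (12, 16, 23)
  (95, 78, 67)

2

(99,91,33): 33²+91² = 9370 < 9801 = 99² → obtuse
(233,227,157): 157²+227² = 76178 > 54289 = 233² → acute
(350,120,370): 120²+350² = 136900 = 370² → right
(62,186,154): 62²+154² = 27560 < 34596 = 186² → obtuse
(12,16,23): 12²+16² = 400 < 529 = 23² → obtuse
(95,78,67): 67²+78² = 10573 > 9025 = 95² → acute
2 of the 6 are acute.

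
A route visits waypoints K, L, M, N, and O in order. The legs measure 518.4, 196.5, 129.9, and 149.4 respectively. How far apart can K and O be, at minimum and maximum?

The maximum is all hops collinear in one direction: 518.4 + 196.5 + 129.9 + 149.4 = 994.2.
The longest hop is 518.4; the others sum to 475.8. Folding the others back against it leaves at least 518.4 − 475.8 = 42.6.

42.6 ≤ KO ≤ 994.2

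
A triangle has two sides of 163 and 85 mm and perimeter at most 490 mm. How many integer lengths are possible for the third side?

164

Triangle inequality: 78 < x < 248. Perimeter ≤ 490 gives x ≤ 490 − 163 − 85 = 242.
So 78 < x ≤ 242; integers 79 through 242: 164 values.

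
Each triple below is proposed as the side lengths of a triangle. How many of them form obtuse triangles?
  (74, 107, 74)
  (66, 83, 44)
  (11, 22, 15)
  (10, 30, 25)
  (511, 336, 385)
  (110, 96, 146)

4

(74,107,74): 74²+74² = 10952 < 11449 = 107² → obtuse
(66,83,44): 44²+66² = 6292 < 6889 = 83² → obtuse
(11,22,15): 11²+15² = 346 < 484 = 22² → obtuse
(10,30,25): 10²+25² = 725 < 900 = 30² → obtuse
(511,336,385): 336²+385² = 261121 = 511² → right
(110,96,146): 96²+110² = 21316 = 146² → right
4 of the 6 are obtuse.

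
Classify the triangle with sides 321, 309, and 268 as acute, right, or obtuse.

acute

Compare the square of the longest side to the sum of squares of the other two: 268² + 309² = 167305 > 103041 = 321².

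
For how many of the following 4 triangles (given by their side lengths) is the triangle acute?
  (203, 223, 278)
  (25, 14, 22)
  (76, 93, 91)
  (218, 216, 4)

3

(203,223,278): 203²+223² = 90938 > 77284 = 278² → acute
(25,14,22): 14²+22² = 680 > 625 = 25² → acute
(76,93,91): 76²+91² = 14057 > 8649 = 93² → acute
(218,216,4): 4²+216² = 46672 < 47524 = 218² → obtuse
3 of the 4 are acute.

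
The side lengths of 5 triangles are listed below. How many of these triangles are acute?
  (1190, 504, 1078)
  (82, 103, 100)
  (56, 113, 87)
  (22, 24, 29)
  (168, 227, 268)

(1190,504,1078): 504²+1078² = 1416100 = 1190² → right
(82,103,100): 82²+100² = 16724 > 10609 = 103² → acute
(56,113,87): 56²+87² = 10705 < 12769 = 113² → obtuse
(22,24,29): 22²+24² = 1060 > 841 = 29² → acute
(168,227,268): 168²+227² = 79753 > 71824 = 268² → acute
3 of the 5 are acute.

3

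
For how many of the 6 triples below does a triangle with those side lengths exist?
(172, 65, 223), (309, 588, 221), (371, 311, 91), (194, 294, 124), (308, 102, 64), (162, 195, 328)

(65,172,223): 65+172 > 223 → valid
(221,309,588): 221+309 ≤ 588 → not valid
(91,311,371): 91+311 > 371 → valid
(124,194,294): 124+194 > 294 → valid
(64,102,308): 64+102 ≤ 308 → not valid
(162,195,328): 162+195 > 328 → valid
4 of the 6 triples form a triangle.

4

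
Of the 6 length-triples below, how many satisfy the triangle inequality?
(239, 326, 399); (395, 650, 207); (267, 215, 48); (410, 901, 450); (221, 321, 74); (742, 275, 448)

1

(239,326,399): 239+326 > 399 → valid
(207,395,650): 207+395 ≤ 650 → not valid
(48,215,267): 48+215 ≤ 267 → not valid
(410,450,901): 410+450 ≤ 901 → not valid
(74,221,321): 74+221 ≤ 321 → not valid
(275,448,742): 275+448 ≤ 742 → not valid
1 of the 6 triples forms a triangle.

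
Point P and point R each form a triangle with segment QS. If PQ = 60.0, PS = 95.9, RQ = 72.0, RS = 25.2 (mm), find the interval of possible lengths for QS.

46.8 < QS < 97.2

From triangle PQS: |60.0 − 95.9| < QS < 60.0 + 95.9, i.e. 35.9 < QS < 155.9.
From triangle RQS: 46.8 < QS < 97.2.
Both must hold, so QS lies in the intersection.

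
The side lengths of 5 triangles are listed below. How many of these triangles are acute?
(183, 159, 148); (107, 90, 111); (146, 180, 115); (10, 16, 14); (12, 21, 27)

(183,159,148): 148²+159² = 47185 > 33489 = 183² → acute
(107,90,111): 90²+107² = 19549 > 12321 = 111² → acute
(146,180,115): 115²+146² = 34541 > 32400 = 180² → acute
(10,16,14): 10²+14² = 296 > 256 = 16² → acute
(12,21,27): 12²+21² = 585 < 729 = 27² → obtuse
4 of the 5 are acute.

4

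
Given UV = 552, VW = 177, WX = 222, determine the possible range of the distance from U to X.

153 ≤ UX ≤ 951

The maximum is all hops collinear in one direction: 552 + 177 + 222 = 951.
The longest hop is 552; the others sum to 399. Folding the others back against it leaves at least 552 − 399 = 153.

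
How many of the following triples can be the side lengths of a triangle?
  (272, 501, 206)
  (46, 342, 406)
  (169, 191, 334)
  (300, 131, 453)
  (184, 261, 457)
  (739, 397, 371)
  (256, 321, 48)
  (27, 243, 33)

2

(206,272,501): 206+272 ≤ 501 → not valid
(46,342,406): 46+342 ≤ 406 → not valid
(169,191,334): 169+191 > 334 → valid
(131,300,453): 131+300 ≤ 453 → not valid
(184,261,457): 184+261 ≤ 457 → not valid
(371,397,739): 371+397 > 739 → valid
(48,256,321): 48+256 ≤ 321 → not valid
(27,33,243): 27+33 ≤ 243 → not valid
2 of the 8 triples form a triangle.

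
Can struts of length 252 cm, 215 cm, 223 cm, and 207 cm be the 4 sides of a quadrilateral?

A quadrilateral exists iff every side is shorter than the sum of the others — equivalently, the longest side is less than the sum of the rest.
Longest side 252 < 645 (sum of the remaining 3), so yes.

Yes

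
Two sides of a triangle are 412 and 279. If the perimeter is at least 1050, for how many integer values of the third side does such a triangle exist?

332

Triangle inequality: 133 < x < 691. Perimeter ≥ 1050 gives x ≥ 1050 − 412 − 279 = 359.
So 359 ≤ x < 691; integers 359 through 690: 332 values.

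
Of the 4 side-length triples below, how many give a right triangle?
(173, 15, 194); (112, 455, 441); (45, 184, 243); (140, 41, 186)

1

(173,15,194): 15+173 ≤ 194, not a triangle
(112,455,441): 112²+441² = 207025 = 455² → right
(45,184,243): 45+184 ≤ 243, not a triangle
(140,41,186): 41+140 ≤ 186, not a triangle
1 of the 4 is right.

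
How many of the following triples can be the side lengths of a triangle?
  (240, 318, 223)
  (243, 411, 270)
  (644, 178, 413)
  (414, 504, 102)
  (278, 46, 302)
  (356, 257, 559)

(223,240,318): 223+240 > 318 → valid
(243,270,411): 243+270 > 411 → valid
(178,413,644): 178+413 ≤ 644 → not valid
(102,414,504): 102+414 > 504 → valid
(46,278,302): 46+278 > 302 → valid
(257,356,559): 257+356 > 559 → valid
5 of the 6 triples form a triangle.

5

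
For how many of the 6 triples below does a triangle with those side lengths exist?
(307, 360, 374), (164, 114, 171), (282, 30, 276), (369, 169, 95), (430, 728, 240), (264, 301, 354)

4

(307,360,374): 307+360 > 374 → valid
(114,164,171): 114+164 > 171 → valid
(30,276,282): 30+276 > 282 → valid
(95,169,369): 95+169 ≤ 369 → not valid
(240,430,728): 240+430 ≤ 728 → not valid
(264,301,354): 264+301 > 354 → valid
4 of the 6 triples form a triangle.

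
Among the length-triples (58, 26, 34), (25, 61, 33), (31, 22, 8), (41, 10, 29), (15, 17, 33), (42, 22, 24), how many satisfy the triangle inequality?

(26,34,58): 26+34 > 58 → valid
(25,33,61): 25+33 ≤ 61 → not valid
(8,22,31): 8+22 ≤ 31 → not valid
(10,29,41): 10+29 ≤ 41 → not valid
(15,17,33): 15+17 ≤ 33 → not valid
(22,24,42): 22+24 > 42 → valid
2 of the 6 triples form a triangle.

2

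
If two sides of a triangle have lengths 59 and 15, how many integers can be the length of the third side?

The third side lies in the open interval (44, 74).
Integers from 45 to 73 inclusive: 73 − 45 + 1 = 29.

29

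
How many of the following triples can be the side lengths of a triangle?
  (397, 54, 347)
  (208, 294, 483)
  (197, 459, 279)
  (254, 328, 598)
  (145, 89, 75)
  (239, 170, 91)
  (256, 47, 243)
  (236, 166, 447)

6

(54,347,397): 54+347 > 397 → valid
(208,294,483): 208+294 > 483 → valid
(197,279,459): 197+279 > 459 → valid
(254,328,598): 254+328 ≤ 598 → not valid
(75,89,145): 75+89 > 145 → valid
(91,170,239): 91+170 > 239 → valid
(47,243,256): 47+243 > 256 → valid
(166,236,447): 166+236 ≤ 447 → not valid
6 of the 8 triples form a triangle.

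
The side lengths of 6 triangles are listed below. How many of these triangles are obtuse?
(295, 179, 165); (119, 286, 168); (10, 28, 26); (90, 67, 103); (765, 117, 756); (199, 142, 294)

4

(295,179,165): 165²+179² = 59266 < 87025 = 295² → obtuse
(119,286,168): 119²+168² = 42385 < 81796 = 286² → obtuse
(10,28,26): 10²+26² = 776 < 784 = 28² → obtuse
(90,67,103): 67²+90² = 12589 > 10609 = 103² → acute
(765,117,756): 117²+756² = 585225 = 765² → right
(199,142,294): 142²+199² = 59765 < 86436 = 294² → obtuse
4 of the 6 are obtuse.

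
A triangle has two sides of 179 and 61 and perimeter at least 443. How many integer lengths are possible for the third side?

37

Triangle inequality: 118 < x < 240. Perimeter ≥ 443 gives x ≥ 443 − 179 − 61 = 203.
So 203 ≤ x < 240; integers 203 through 239: 37 values.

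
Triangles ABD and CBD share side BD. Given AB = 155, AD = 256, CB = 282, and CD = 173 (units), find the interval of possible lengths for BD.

109 < BD < 411

From triangle ABD: |155 − 256| < BD < 155 + 256, i.e. 101 < BD < 411.
From triangle CBD: 109 < BD < 455.
Both must hold, so BD lies in the intersection.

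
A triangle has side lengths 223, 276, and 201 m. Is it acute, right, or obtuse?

acute

Compare the square of the longest side to the sum of squares of the other two: 201² + 223² = 90130 > 76176 = 276².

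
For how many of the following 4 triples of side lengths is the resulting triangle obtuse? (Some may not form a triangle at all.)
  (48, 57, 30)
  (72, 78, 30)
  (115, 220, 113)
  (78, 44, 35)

(48,57,30): 30²+48² = 3204 < 3249 = 57² → obtuse
(72,78,30): 30²+72² = 6084 = 78² → right
(115,220,113): 113²+115² = 25994 < 48400 = 220² → obtuse
(78,44,35): 35²+44² = 3161 < 6084 = 78² → obtuse
3 of the 4 are obtuse.

3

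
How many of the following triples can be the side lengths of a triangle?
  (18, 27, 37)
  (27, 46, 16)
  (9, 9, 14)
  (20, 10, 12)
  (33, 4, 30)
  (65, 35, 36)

(18,27,37): 18+27 > 37 → valid
(16,27,46): 16+27 ≤ 46 → not valid
(9,9,14): 9+9 > 14 → valid
(10,12,20): 10+12 > 20 → valid
(4,30,33): 4+30 > 33 → valid
(35,36,65): 35+36 > 65 → valid
5 of the 6 triples form a triangle.

5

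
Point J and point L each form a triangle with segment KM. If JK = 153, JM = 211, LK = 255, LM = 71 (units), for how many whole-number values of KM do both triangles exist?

From triangle JKM: 58 < KM < 364.
From triangle LKM: 184 < KM < 326.
Intersection: 184 < KM < 326, so integers 185 through 325: 141 values.

141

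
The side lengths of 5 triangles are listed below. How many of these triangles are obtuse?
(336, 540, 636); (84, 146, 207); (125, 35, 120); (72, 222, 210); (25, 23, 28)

(336,540,636): 336²+540² = 404496 = 636² → right
(84,146,207): 84²+146² = 28372 < 42849 = 207² → obtuse
(125,35,120): 35²+120² = 15625 = 125² → right
(72,222,210): 72²+210² = 49284 = 222² → right
(25,23,28): 23²+25² = 1154 > 784 = 28² → acute
1 of the 5 is obtuse.

1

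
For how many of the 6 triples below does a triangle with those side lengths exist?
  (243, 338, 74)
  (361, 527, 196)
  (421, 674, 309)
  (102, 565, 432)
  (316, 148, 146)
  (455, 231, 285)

3

(74,243,338): 74+243 ≤ 338 → not valid
(196,361,527): 196+361 > 527 → valid
(309,421,674): 309+421 > 674 → valid
(102,432,565): 102+432 ≤ 565 → not valid
(146,148,316): 146+148 ≤ 316 → not valid
(231,285,455): 231+285 > 455 → valid
3 of the 6 triples form a triangle.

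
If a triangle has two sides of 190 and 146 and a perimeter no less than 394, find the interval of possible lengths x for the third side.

Triangle inequality alone gives 44 < x < 336.
The perimeter condition gives x ≥ 394 − 190 − 146 = 58.
Intersecting the two: 58 ≤ x < 336.

58 ≤ x < 336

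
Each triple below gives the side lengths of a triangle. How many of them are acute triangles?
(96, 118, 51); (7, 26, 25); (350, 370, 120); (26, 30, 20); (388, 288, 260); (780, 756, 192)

(96,118,51): 51²+96² = 11817 < 13924 = 118² → obtuse
(7,26,25): 7²+25² = 674 < 676 = 26² → obtuse
(350,370,120): 120²+350² = 136900 = 370² → right
(26,30,20): 20²+26² = 1076 > 900 = 30² → acute
(388,288,260): 260²+288² = 150544 = 388² → right
(780,756,192): 192²+756² = 608400 = 780² → right
1 of the 6 is acute.

1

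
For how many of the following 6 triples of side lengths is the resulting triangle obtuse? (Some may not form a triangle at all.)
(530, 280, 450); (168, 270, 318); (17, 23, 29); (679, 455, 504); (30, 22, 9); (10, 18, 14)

(530,280,450): 280²+450² = 280900 = 530² → right
(168,270,318): 168²+270² = 101124 = 318² → right
(17,23,29): 17²+23² = 818 < 841 = 29² → obtuse
(679,455,504): 455²+504² = 461041 = 679² → right
(30,22,9): 9²+22² = 565 < 900 = 30² → obtuse
(10,18,14): 10²+14² = 296 < 324 = 18² → obtuse
3 of the 6 are obtuse.

3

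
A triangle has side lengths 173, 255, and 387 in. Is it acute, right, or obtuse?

Compare the square of the longest side to the sum of squares of the other two: 173² + 255² = 94954 < 149769 = 387².

obtuse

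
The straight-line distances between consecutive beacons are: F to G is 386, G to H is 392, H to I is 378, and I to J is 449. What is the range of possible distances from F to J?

The maximum is all hops collinear in one direction: 386 + 392 + 378 + 449 = 1605.
The longest hop is 449; the others sum to 1156. Since 449 ≤ 1156, the path can fold back on itself completely, so the minimum distance is 0.

0 ≤ FJ ≤ 1605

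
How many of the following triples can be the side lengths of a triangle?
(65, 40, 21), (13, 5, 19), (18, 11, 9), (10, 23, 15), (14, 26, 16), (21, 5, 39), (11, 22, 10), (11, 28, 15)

3

(21,40,65): 21+40 ≤ 65 → not valid
(5,13,19): 5+13 ≤ 19 → not valid
(9,11,18): 9+11 > 18 → valid
(10,15,23): 10+15 > 23 → valid
(14,16,26): 14+16 > 26 → valid
(5,21,39): 5+21 ≤ 39 → not valid
(10,11,22): 10+11 ≤ 22 → not valid
(11,15,28): 11+15 ≤ 28 → not valid
3 of the 8 triples form a triangle.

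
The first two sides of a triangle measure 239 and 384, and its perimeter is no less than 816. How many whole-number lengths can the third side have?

430

Triangle inequality: 145 < x < 623. Perimeter ≥ 816 gives x ≥ 816 − 239 − 384 = 193.
So 193 ≤ x < 623; integers 193 through 622: 430 values.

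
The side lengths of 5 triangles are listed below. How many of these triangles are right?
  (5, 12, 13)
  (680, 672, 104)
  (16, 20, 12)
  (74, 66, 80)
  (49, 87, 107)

3

(5,12,13): 5²+12² = 169 = 13² → right
(680,672,104): 104²+672² = 462400 = 680² → right
(16,20,12): 12²+16² = 400 = 20² → right
(74,66,80): 66²+74² = 9832 > 6400 = 80² → acute
(49,87,107): 49²+87² = 9970 < 11449 = 107² → obtuse
3 of the 5 are right.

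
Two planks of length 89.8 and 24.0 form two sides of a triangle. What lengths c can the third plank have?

By the triangle inequality, c must be less than 89.8 + 24.0 = 113.8 and greater than |89.8 − 24.0| = 65.8.

65.8 < c < 113.8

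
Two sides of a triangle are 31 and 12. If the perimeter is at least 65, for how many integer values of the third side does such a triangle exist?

21

Triangle inequality: 19 < x < 43. Perimeter ≥ 65 gives x ≥ 65 − 31 − 12 = 22.
So 22 ≤ x < 43; integers 22 through 42: 21 values.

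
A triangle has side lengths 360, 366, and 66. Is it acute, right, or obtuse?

right

Compare the square of the longest side to the sum of squares of the other two: 66² + 360² = 133956 = 366².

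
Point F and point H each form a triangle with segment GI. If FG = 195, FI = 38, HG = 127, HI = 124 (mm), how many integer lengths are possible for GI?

75

From triangle FGI: 157 < GI < 233.
From triangle HGI: 3 < GI < 251.
Intersection: 157 < GI < 233, so integers 158 through 232: 75 values.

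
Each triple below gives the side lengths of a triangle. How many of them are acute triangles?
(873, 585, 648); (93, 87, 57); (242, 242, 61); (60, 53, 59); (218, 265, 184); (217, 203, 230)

(873,585,648): 585²+648² = 762129 = 873² → right
(93,87,57): 57²+87² = 10818 > 8649 = 93² → acute
(242,242,61): 61²+242² = 62285 > 58564 = 242² → acute
(60,53,59): 53²+59² = 6290 > 3600 = 60² → acute
(218,265,184): 184²+218² = 81380 > 70225 = 265² → acute
(217,203,230): 203²+217² = 88298 > 52900 = 230² → acute
5 of the 6 are acute.

5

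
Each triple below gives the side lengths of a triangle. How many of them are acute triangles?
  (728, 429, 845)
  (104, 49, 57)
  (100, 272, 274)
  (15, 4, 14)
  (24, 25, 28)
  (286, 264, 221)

3

(728,429,845): 429²+728² = 714025 = 845² → right
(104,49,57): 49²+57² = 5650 < 10816 = 104² → obtuse
(100,272,274): 100²+272² = 83984 > 75076 = 274² → acute
(15,4,14): 4²+14² = 212 < 225 = 15² → obtuse
(24,25,28): 24²+25² = 1201 > 784 = 28² → acute
(286,264,221): 221²+264² = 118537 > 81796 = 286² → acute
3 of the 6 are acute.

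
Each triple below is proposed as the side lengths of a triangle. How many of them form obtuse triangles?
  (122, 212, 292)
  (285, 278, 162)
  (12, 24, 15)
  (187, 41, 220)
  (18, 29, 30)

3

(122,212,292): 122²+212² = 59828 < 85264 = 292² → obtuse
(285,278,162): 162²+278² = 103528 > 81225 = 285² → acute
(12,24,15): 12²+15² = 369 < 576 = 24² → obtuse
(187,41,220): 41²+187² = 36650 < 48400 = 220² → obtuse
(18,29,30): 18²+29² = 1165 > 900 = 30² → acute
3 of the 5 are obtuse.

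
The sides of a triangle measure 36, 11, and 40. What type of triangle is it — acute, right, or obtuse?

obtuse

Compare the square of the longest side to the sum of squares of the other two: 11² + 36² = 1417 < 1600 = 40².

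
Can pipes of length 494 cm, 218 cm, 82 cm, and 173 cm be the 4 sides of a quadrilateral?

No

For a quadrilateral, each side must be shorter than the sum of the others.
Here the longest side is 494, but the remaining 3 sides sum to only 473.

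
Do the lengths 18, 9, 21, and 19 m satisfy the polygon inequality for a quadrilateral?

Yes

A quadrilateral exists iff every side is shorter than the sum of the others — equivalently, the longest side is less than the sum of the rest.
Longest side 21 < 46 (sum of the remaining 3), so yes.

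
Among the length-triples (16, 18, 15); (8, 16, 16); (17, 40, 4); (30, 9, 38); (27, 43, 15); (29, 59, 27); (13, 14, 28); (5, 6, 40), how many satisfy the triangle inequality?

(15,16,18): 15+16 > 18 → valid
(8,16,16): 8+16 > 16 → valid
(4,17,40): 4+17 ≤ 40 → not valid
(9,30,38): 9+30 > 38 → valid
(15,27,43): 15+27 ≤ 43 → not valid
(27,29,59): 27+29 ≤ 59 → not valid
(13,14,28): 13+14 ≤ 28 → not valid
(5,6,40): 5+6 ≤ 40 → not valid
3 of the 8 triples form a triangle.

3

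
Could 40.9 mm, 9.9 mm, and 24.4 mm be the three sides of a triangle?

No

The longest side is 40.9, but the other two sum to only 34.3.
34.3 < 40.9, so the triangle inequality fails.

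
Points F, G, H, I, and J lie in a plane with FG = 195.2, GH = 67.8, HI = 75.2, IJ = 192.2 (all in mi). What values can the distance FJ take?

The maximum is all hops collinear in one direction: 195.2 + 67.8 + 75.2 + 192.2 = 530.4.
The longest hop is 195.2; the others sum to 335.2. Since 195.2 ≤ 335.2, the path can fold back on itself completely, so the minimum distance is 0.

0 ≤ FJ ≤ 530.4 mi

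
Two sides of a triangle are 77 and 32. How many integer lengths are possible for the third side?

The third side lies in the open interval (45, 109).
Integers from 46 to 108 inclusive: 108 − 46 + 1 = 63.

63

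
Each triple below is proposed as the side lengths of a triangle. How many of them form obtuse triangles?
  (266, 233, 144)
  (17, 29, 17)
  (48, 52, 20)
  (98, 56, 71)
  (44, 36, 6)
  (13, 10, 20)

(266,233,144): 144²+233² = 75025 > 70756 = 266² → acute
(17,29,17): 17²+17² = 578 < 841 = 29² → obtuse
(48,52,20): 20²+48² = 2704 = 52² → right
(98,56,71): 56²+71² = 8177 < 9604 = 98² → obtuse
(44,36,6): 6+36 ≤ 44, not a triangle
(13,10,20): 10²+13² = 269 < 400 = 20² → obtuse
3 of the 6 are obtuse.

3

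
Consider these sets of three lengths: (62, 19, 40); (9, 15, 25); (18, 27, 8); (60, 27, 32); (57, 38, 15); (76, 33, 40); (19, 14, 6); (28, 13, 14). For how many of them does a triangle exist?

(19,40,62): 19+40 ≤ 62 → not valid
(9,15,25): 9+15 ≤ 25 → not valid
(8,18,27): 8+18 ≤ 27 → not valid
(27,32,60): 27+32 ≤ 60 → not valid
(15,38,57): 15+38 ≤ 57 → not valid
(33,40,76): 33+40 ≤ 76 → not valid
(6,14,19): 6+14 > 19 → valid
(13,14,28): 13+14 ≤ 28 → not valid
1 of the 8 triples forms a triangle.

1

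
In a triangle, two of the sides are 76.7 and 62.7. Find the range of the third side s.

14.0 < s < 139.4

By the triangle inequality, s must be less than 76.7 + 62.7 = 139.4 and greater than |76.7 − 62.7| = 14.0.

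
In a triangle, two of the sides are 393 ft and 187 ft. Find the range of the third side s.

By the triangle inequality, s must be less than 393 + 187 = 580 and greater than |393 − 187| = 206.

206 < s < 580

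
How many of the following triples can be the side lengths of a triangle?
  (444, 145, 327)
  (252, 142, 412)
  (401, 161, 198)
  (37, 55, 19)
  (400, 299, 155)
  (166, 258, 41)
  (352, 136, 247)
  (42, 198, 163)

5

(145,327,444): 145+327 > 444 → valid
(142,252,412): 142+252 ≤ 412 → not valid
(161,198,401): 161+198 ≤ 401 → not valid
(19,37,55): 19+37 > 55 → valid
(155,299,400): 155+299 > 400 → valid
(41,166,258): 41+166 ≤ 258 → not valid
(136,247,352): 136+247 > 352 → valid
(42,163,198): 42+163 > 198 → valid
5 of the 8 triples form a triangle.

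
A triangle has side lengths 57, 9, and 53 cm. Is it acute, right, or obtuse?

Compare the square of the longest side to the sum of squares of the other two: 9² + 53² = 2890 < 3249 = 57².

obtuse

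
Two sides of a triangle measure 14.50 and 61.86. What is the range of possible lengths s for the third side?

47.36 < s < 76.36

By the triangle inequality, s must be less than 14.50 + 61.86 = 76.36 and greater than |14.50 − 61.86| = 47.36.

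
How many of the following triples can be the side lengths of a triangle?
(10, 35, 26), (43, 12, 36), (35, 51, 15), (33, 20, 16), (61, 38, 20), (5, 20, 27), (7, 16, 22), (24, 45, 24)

(10,26,35): 10+26 > 35 → valid
(12,36,43): 12+36 > 43 → valid
(15,35,51): 15+35 ≤ 51 → not valid
(16,20,33): 16+20 > 33 → valid
(20,38,61): 20+38 ≤ 61 → not valid
(5,20,27): 5+20 ≤ 27 → not valid
(7,16,22): 7+16 > 22 → valid
(24,24,45): 24+24 > 45 → valid
5 of the 8 triples form a triangle.

5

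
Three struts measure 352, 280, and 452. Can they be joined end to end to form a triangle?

Yes

The longest side is 452, and the other two sum to 632.
Since 632 > 452, the triangle inequality holds.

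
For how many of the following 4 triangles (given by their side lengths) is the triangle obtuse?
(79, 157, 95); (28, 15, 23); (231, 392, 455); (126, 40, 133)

3

(79,157,95): 79²+95² = 15266 < 24649 = 157² → obtuse
(28,15,23): 15²+23² = 754 < 784 = 28² → obtuse
(231,392,455): 231²+392² = 207025 = 455² → right
(126,40,133): 40²+126² = 17476 < 17689 = 133² → obtuse
3 of the 4 are obtuse.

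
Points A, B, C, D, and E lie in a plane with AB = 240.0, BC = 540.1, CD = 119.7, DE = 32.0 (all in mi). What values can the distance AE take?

148.4 ≤ AE ≤ 931.8 mi

The maximum is all hops collinear in one direction: 240.0 + 540.1 + 119.7 + 32.0 = 931.8.
The longest hop is 540.1; the others sum to 391.7. Folding the others back against it leaves at least 540.1 − 391.7 = 148.4.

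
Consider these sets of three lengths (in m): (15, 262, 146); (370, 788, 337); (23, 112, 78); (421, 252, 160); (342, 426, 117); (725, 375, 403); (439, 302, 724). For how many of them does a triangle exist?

(15,146,262): 15+146 ≤ 262 → not valid
(337,370,788): 337+370 ≤ 788 → not valid
(23,78,112): 23+78 ≤ 112 → not valid
(160,252,421): 160+252 ≤ 421 → not valid
(117,342,426): 117+342 > 426 → valid
(375,403,725): 375+403 > 725 → valid
(302,439,724): 302+439 > 724 → valid
3 of the 7 triples form a triangle.

3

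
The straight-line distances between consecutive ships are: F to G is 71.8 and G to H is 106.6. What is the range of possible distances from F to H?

By the triangle inequality, |71.8 − 106.6| ≤ FH ≤ 71.8 + 106.6.

34.8 ≤ FH ≤ 178.4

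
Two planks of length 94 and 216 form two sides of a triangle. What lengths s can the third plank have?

By the triangle inequality, s must be less than 94 + 216 = 310 and greater than |94 − 216| = 122.

122 < s < 310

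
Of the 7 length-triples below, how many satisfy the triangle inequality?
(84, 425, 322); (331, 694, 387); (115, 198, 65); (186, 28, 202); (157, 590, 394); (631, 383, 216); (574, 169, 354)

2

(84,322,425): 84+322 ≤ 425 → not valid
(331,387,694): 331+387 > 694 → valid
(65,115,198): 65+115 ≤ 198 → not valid
(28,186,202): 28+186 > 202 → valid
(157,394,590): 157+394 ≤ 590 → not valid
(216,383,631): 216+383 ≤ 631 → not valid
(169,354,574): 169+354 ≤ 574 → not valid
2 of the 7 triples form a triangle.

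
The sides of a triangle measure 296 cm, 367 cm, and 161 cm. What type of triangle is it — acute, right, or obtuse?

obtuse

Compare the square of the longest side to the sum of squares of the other two: 161² + 296² = 113537 < 134689 = 367².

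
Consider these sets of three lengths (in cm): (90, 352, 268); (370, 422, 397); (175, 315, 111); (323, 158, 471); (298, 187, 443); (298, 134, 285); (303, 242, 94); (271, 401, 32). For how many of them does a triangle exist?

(90,268,352): 90+268 > 352 → valid
(370,397,422): 370+397 > 422 → valid
(111,175,315): 111+175 ≤ 315 → not valid
(158,323,471): 158+323 > 471 → valid
(187,298,443): 187+298 > 443 → valid
(134,285,298): 134+285 > 298 → valid
(94,242,303): 94+242 > 303 → valid
(32,271,401): 32+271 ≤ 401 → not valid
6 of the 8 triples form a triangle.

6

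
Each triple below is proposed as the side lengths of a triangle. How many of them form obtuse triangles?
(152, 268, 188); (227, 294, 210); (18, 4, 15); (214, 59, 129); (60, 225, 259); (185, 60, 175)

3

(152,268,188): 152²+188² = 58448 < 71824 = 268² → obtuse
(227,294,210): 210²+227² = 95629 > 86436 = 294² → acute
(18,4,15): 4²+15² = 241 < 324 = 18² → obtuse
(214,59,129): 59+129 ≤ 214, not a triangle
(60,225,259): 60²+225² = 54225 < 67081 = 259² → obtuse
(185,60,175): 60²+175² = 34225 = 185² → right
3 of the 6 are obtuse.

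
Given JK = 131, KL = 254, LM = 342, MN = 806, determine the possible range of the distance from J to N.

79 ≤ JN ≤ 1533

The maximum is all hops collinear in one direction: 131 + 254 + 342 + 806 = 1533.
The longest hop is 806; the others sum to 727. Folding the others back against it leaves at least 806 − 727 = 79.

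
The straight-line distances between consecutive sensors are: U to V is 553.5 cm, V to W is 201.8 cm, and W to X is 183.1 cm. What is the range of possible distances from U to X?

The maximum is all hops collinear in one direction: 553.5 + 201.8 + 183.1 = 938.4.
The longest hop is 553.5; the others sum to 384.9. Folding the others back against it leaves at least 553.5 − 384.9 = 168.6.

168.6 ≤ UX ≤ 938.4 cm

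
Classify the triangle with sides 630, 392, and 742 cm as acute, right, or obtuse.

right

Compare the square of the longest side to the sum of squares of the other two: 392² + 630² = 550564 = 742².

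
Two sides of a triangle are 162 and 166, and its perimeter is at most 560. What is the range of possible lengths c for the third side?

4 < c ≤ 232

Triangle inequality alone gives 4 < c < 328.
The perimeter condition gives c ≤ 560 − 162 − 166 = 232.
Intersecting the two: 4 < c ≤ 232.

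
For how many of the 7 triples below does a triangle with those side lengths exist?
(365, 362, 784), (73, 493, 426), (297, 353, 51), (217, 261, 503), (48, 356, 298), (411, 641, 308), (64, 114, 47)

2

(362,365,784): 362+365 ≤ 784 → not valid
(73,426,493): 73+426 > 493 → valid
(51,297,353): 51+297 ≤ 353 → not valid
(217,261,503): 217+261 ≤ 503 → not valid
(48,298,356): 48+298 ≤ 356 → not valid
(308,411,641): 308+411 > 641 → valid
(47,64,114): 47+64 ≤ 114 → not valid
2 of the 7 triples form a triangle.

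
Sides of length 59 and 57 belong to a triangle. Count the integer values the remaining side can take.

The third side lies in the open interval (2, 116).
Integers from 3 to 115 inclusive: 115 − 3 + 1 = 113.

113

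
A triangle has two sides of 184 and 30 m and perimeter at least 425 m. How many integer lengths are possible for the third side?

Triangle inequality: 154 < x < 214. Perimeter ≥ 425 gives x ≥ 425 − 184 − 30 = 211.
So 211 ≤ x < 214; integers 211 through 213: 3 values.

3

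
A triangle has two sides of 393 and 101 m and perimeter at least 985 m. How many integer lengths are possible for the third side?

Triangle inequality: 292 < x < 494. Perimeter ≥ 985 gives x ≥ 985 − 393 − 101 = 491.
So 491 ≤ x < 494; integers 491 through 493: 3 values.

3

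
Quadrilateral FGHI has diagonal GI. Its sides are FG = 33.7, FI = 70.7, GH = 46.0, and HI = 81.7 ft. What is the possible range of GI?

From triangle FGI: |33.7 − 70.7| < GI < 33.7 + 70.7, i.e. 37.0 < GI < 104.4.
From triangle HGI: 35.7 < GI < 127.7.
Both must hold, so GI lies in the intersection.

37.0 < GI < 104.4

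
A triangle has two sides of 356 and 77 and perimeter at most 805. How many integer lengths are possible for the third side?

Triangle inequality: 279 < x < 433. Perimeter ≤ 805 gives x ≤ 805 − 356 − 77 = 372.
So 279 < x ≤ 372; integers 280 through 372: 93 values.

93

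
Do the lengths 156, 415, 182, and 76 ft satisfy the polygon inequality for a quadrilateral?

No

For a quadrilateral, each side must be shorter than the sum of the others.
Here the longest side is 415, but the remaining 3 sides sum to only 414.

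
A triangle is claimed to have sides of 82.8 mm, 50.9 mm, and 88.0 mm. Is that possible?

The longest side is 88.0, and the other two sum to 133.7.
Since 133.7 > 88.0, the triangle inequality holds.

Yes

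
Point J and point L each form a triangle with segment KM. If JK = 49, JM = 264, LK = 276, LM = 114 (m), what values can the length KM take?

215 < KM < 313

From triangle JKM: |49 − 264| < KM < 49 + 264, i.e. 215 < KM < 313.
From triangle LKM: 162 < KM < 390.
Both must hold, so KM lies in the intersection.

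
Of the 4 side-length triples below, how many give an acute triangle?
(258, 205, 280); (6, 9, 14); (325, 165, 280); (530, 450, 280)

1

(258,205,280): 205²+258² = 108589 > 78400 = 280² → acute
(6,9,14): 6²+9² = 117 < 196 = 14² → obtuse
(325,165,280): 165²+280² = 105625 = 325² → right
(530,450,280): 280²+450² = 280900 = 530² → right
1 of the 4 is acute.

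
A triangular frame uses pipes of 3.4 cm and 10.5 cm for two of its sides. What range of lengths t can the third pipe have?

7.1 < t < 13.9

By the triangle inequality, t must be less than 3.4 + 10.5 = 13.9 and greater than |3.4 − 10.5| = 7.1.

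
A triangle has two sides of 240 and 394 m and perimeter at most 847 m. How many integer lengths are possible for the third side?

Triangle inequality: 154 < x < 634. Perimeter ≤ 847 gives x ≤ 847 − 240 − 394 = 213.
So 154 < x ≤ 213; integers 155 through 213: 59 values.

59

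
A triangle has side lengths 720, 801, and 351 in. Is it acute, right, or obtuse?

Compare the square of the longest side to the sum of squares of the other two: 351² + 720² = 641601 = 801².

right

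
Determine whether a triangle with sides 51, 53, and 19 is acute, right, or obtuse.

acute

Compare the square of the longest side to the sum of squares of the other two: 19² + 51² = 2962 > 2809 = 53².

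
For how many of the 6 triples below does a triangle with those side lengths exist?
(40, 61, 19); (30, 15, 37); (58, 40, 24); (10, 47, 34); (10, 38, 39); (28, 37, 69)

3

(19,40,61): 19+40 ≤ 61 → not valid
(15,30,37): 15+30 > 37 → valid
(24,40,58): 24+40 > 58 → valid
(10,34,47): 10+34 ≤ 47 → not valid
(10,38,39): 10+38 > 39 → valid
(28,37,69): 28+37 ≤ 69 → not valid
3 of the 6 triples form a triangle.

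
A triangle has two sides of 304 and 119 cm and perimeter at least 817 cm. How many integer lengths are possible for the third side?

29

Triangle inequality: 185 < x < 423. Perimeter ≥ 817 gives x ≥ 817 − 304 − 119 = 394.
So 394 ≤ x < 423; integers 394 through 422: 29 values.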